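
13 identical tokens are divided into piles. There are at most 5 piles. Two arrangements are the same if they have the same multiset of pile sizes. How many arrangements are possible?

57

A partial list (first 12 by largest part):
13
12 + 1
11 + 2
11 + 1 + 1
10 + 3
10 + 2 + 1
10 + 1 + 1 + 1
9 + 4
9 + 3 + 1
9 + 2 + 2
9 + 2 + 1 + 1
9 + 1 + 1 + 1 + 1
…and 45 more, for 57 total.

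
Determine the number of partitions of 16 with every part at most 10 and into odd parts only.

26

A partial list (first 12 by largest part):
9, 7
9, 5, 1, 1
9, 3, 3, 1
9, 3, 1, 1, 1, 1
9, 1, 1, 1, 1, 1, 1, 1
7, 7, 1, 1
7, 5, 3, 1
7, 5, 1, 1, 1, 1
7, 3, 3, 3
7, 3, 3, 1, 1, 1
7, 3, 1, 1, 1, 1, 1, 1
7, 1, 1, 1, 1, 1, 1, 1, 1, 1
…and 14 more, for 26 total.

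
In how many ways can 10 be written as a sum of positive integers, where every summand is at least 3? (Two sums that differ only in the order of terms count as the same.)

Enumerating:
10
7, 3
6, 4
5, 5
4, 3, 3

5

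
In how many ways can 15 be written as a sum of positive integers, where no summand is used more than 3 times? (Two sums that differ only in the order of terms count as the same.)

105

There are 105 such partitions.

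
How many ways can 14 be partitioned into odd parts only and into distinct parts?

3

The partitions of 14 that satisfy the conditions:
13+1
11+3
9+5
That's 3 in total.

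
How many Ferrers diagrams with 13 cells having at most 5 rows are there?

There are too many to list fully; the first 12 (by largest part) are:
13
12, 1
11, 2
11, 1, 1
10, 3
10, 2, 1
10, 1, 1, 1
9, 4
9, 3, 1
9, 2, 2
9, 2, 1, 1
9, 1, 1, 1, 1
…and 45 more, for 57 total.

57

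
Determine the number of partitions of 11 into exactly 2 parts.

5

Enumerating:
10+1
9+2
8+3
7+4
6+5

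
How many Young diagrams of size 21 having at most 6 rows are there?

Counting exhaustively, 331 partitions satisfy the conditions.

331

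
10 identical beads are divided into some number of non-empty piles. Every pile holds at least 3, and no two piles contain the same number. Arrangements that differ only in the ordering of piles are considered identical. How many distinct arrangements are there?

3

Enumerating:
10
3 + 7
4 + 6
That's 3 in total.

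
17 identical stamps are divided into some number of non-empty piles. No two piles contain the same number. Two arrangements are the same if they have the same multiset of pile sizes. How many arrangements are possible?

There are too many to list fully; the first 12 (by largest part) are:
17
1+16
2+15
3+14
1+2+14
4+13
1+3+13
5+12
1+4+12
2+3+12
6+11
1+5+11
…and 26 more, for 38 total.

38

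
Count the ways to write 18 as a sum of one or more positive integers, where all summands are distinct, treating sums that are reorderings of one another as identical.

46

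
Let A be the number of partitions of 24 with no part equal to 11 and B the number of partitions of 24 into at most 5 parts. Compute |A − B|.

Partitions of 24 with no part equal to 11: 1474.
Partitions of 24 into at most 5 parts: 333.
|1474 − 333| = 1141.

1141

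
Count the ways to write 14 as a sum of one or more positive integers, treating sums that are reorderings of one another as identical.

135

Counting exhaustively, 135 partitions satisfy the conditions.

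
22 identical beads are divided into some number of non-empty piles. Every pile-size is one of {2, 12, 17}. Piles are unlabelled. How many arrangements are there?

2

They are:
12, 2, 2, 2, 2, 2
2, 2, 2, 2, 2, 2, 2, 2, 2, 2, 2
That's 2 in total.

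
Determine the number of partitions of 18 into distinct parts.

46

There are too many to list fully; the first 12 (by largest part) are:
18
17+1
16+2
15+3
15+2+1
14+4
14+3+1
13+5
13+4+1
13+3+2
12+6
12+5+1
…and 34 more, for 46 total.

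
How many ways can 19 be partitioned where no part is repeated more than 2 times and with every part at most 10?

Direct enumeration gives 119 partitions.

119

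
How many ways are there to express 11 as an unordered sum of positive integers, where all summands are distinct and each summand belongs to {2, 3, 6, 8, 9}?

Enumerating:
9,2
8,3
6,3,2
That's 3 in total.

3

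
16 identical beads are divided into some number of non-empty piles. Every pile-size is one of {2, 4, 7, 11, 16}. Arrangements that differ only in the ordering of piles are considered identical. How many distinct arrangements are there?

Enumerating:
16
7, 7, 2
4, 4, 4, 4
4, 4, 4, 2, 2
4, 4, 2, 2, 2, 2
4, 2, 2, 2, 2, 2, 2
2, 2, 2, 2, 2, 2, 2, 2

7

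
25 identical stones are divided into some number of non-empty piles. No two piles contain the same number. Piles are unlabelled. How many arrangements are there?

Enumerating by decreasing first part gives 142 partitions in all.

142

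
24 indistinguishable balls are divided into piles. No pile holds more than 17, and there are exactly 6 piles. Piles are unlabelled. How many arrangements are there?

197

Enumerating by decreasing first part gives 197 partitions in all.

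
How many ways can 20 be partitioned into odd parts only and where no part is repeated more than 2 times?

Listing the qualifying partitions of 20:
19 + 1
17 + 3
15 + 5
15 + 3 + 1 + 1
13 + 7
13 + 5 + 1 + 1
13 + 3 + 3 + 1
11 + 9
11 + 7 + 1 + 1
11 + 5 + 3 + 1
9 + 9 + 1 + 1
9 + 7 + 3 + 1
9 + 5 + 5 + 1
9 + 5 + 3 + 3
7 + 7 + 5 + 1
7 + 7 + 3 + 3
7 + 5 + 5 + 3
7 + 5 + 3 + 3 + 1 + 1

18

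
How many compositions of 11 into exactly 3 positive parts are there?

45

Place 2 bars in the 10 internal gaps of a row of 11 dots: C(10,2) = 45.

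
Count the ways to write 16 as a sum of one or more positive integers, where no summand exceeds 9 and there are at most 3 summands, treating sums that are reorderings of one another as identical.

The partitions of 16 that satisfy the conditions:
9, 7
9, 6, 1
9, 5, 2
9, 4, 3
8, 8
8, 7, 1
8, 6, 2
8, 5, 3
8, 4, 4
7, 7, 2
7, 6, 3
7, 5, 4
6, 6, 4
6, 5, 5
That's 14 in total.

14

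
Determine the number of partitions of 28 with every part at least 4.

100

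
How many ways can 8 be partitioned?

22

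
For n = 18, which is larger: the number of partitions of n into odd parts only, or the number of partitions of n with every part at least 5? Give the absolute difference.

Partitions of 18 into odd parts only: 46.
Partitions of 18 with every part at least 5: 9.
|46 − 9| = 37.

37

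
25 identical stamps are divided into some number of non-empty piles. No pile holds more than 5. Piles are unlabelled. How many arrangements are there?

377

A full systematic count gives 377.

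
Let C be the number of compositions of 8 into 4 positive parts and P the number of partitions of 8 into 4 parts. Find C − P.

Ordered (compositions into 4 parts): C(7,3) = 35.
Partitions of 8 into exactly 4 parts: 5.
Difference: 35 − 5 = 30.

30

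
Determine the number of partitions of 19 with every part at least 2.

105

There are 105 such partitions.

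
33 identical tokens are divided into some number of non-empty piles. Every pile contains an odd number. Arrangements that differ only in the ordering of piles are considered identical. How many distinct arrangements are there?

448

Direct enumeration gives 448 partitions.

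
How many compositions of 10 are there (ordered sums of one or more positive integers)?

Each of the 9 gaps between 10 units is either a break or not: 2^9 = 512.

512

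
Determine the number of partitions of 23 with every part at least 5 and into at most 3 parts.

The partitions of 23 that satisfy the conditions:
23
18,5
17,6
16,7
15,8
14,9
13,10
13,5,5
12,11
12,6,5
11,7,5
11,6,6
10,8,5
10,7,6
9,9,5
9,8,6
9,7,7
8,8,7
Counting gives 18.

18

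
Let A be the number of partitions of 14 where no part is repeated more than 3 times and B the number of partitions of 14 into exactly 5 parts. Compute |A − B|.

Partitions of 14 where no part is repeated more than 3 times: 82.
Partitions of 14 into exactly 5 parts: 23.
|82 − 23| = 59.

59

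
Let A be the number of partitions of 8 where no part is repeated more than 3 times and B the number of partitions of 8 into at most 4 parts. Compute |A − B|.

1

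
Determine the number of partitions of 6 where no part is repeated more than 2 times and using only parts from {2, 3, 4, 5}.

2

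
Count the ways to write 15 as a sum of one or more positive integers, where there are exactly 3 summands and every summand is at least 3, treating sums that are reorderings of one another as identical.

7

The partitions of 15 that satisfy the conditions:
3+3+9
3+4+8
3+5+7
4+4+7
3+6+6
4+5+6
5+5+5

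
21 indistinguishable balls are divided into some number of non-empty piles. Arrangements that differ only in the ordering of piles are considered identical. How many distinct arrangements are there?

792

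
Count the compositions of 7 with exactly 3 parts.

A composition of 7 into 3 positive parts is chosen by placing 2 dividers among the 6 gaps between 7 units: C(6,2) = 15.

15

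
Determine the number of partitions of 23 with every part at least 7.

Enumerating:
23
16,7
15,8
14,9
13,10
12,11
9,7,7
8,8,7
That's 8 in total.

8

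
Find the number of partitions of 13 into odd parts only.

18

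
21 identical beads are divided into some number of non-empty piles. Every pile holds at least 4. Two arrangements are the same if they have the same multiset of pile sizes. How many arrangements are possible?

27

There are too many to list fully; the first 12 (by largest part) are:
21
4 + 17
5 + 16
6 + 15
7 + 14
8 + 13
4 + 4 + 13
9 + 12
4 + 5 + 12
10 + 11
4 + 6 + 11
5 + 5 + 11
…and 15 more, for 27 total.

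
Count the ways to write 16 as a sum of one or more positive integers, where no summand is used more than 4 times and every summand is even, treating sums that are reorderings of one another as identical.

19

Listing the qualifying partitions of 16:
16
14 + 2
12 + 4
12 + 2 + 2
10 + 6
10 + 4 + 2
10 + 2 + 2 + 2
8 + 8
8 + 6 + 2
8 + 4 + 4
8 + 4 + 2 + 2
8 + 2 + 2 + 2 + 2
6 + 6 + 4
6 + 6 + 2 + 2
6 + 4 + 4 + 2
6 + 4 + 2 + 2 + 2
4 + 4 + 4 + 4
4 + 4 + 4 + 2 + 2
4 + 4 + 2 + 2 + 2 + 2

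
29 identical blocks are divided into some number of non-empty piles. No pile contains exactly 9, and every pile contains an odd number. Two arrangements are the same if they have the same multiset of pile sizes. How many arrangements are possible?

192

Counting exhaustively, 192 partitions satisfy the conditions.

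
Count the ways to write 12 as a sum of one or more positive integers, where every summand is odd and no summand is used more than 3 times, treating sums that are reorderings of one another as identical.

They are:
11 + 1
9 + 3
9 + 1 + 1 + 1
7 + 5
7 + 3 + 1 + 1
5 + 5 + 1 + 1
5 + 3 + 3 + 1
3 + 3 + 3 + 1 + 1 + 1

8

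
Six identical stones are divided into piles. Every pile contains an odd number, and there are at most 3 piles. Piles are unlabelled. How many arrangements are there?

2

Enumerating:
5+1
3+3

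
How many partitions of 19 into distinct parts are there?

54

A partial list (first 12 by largest part):
19
18,1
17,2
16,3
16,2,1
15,4
15,3,1
14,5
14,4,1
14,3,2
13,6
13,5,1
…and 42 more, for 54 total.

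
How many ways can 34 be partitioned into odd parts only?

512

Counting exhaustively, 512 partitions satisfy the conditions.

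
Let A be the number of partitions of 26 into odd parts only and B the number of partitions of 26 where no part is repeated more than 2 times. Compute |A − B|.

452

Partitions of 26 into odd parts only: 165.
Partitions of 26 where no part is repeated more than 2 times: 617.
|165 − 617| = 452.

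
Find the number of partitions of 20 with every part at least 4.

They are:
20
4 + 16
5 + 15
6 + 14
7 + 13
8 + 12
4 + 4 + 12
9 + 11
4 + 5 + 11
10 + 10
4 + 6 + 10
5 + 5 + 10
4 + 7 + 9
5 + 6 + 9
4 + 8 + 8
5 + 7 + 8
6 + 6 + 8
4 + 4 + 4 + 8
6 + 7 + 7
4 + 4 + 5 + 7
4 + 4 + 6 + 6
4 + 5 + 5 + 6
5 + 5 + 5 + 5
4 + 4 + 4 + 4 + 4
That's 24 in total.

24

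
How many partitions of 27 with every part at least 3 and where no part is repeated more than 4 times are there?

180

Enumerating by decreasing first part gives 180 partitions in all.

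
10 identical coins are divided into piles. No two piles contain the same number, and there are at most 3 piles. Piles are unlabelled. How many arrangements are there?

They are:
10
9+1
8+2
7+3
7+2+1
6+4
6+3+1
5+4+1
5+3+2

9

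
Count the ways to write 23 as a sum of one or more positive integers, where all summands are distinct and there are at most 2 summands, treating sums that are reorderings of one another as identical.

12

Listing the qualifying partitions of 23:
23
22 + 1
21 + 2
20 + 3
19 + 4
18 + 5
17 + 6
16 + 7
15 + 8
14 + 9
13 + 10
12 + 11
That's 12 in total.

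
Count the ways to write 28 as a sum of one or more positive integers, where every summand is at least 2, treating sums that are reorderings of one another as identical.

708

Enumerating by decreasing first part gives 708 partitions in all.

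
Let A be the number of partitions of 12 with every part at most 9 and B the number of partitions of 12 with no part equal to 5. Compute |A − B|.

11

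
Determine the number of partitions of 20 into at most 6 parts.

Direct enumeration gives 282 partitions.

282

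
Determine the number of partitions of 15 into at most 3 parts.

There are too many to list fully; the first 12 (by largest part) are:
15
14 + 1
13 + 2
13 + 1 + 1
12 + 3
12 + 2 + 1
11 + 4
11 + 3 + 1
11 + 2 + 2
10 + 5
10 + 4 + 1
10 + 3 + 2
…and 15 more, for 27 total.

27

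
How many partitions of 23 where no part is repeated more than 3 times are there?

Enumerating by decreasing first part gives 592 partitions in all.

592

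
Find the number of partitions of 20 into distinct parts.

There are too many to list fully; the first 12 (by largest part) are:
20
19,1
18,2
17,3
17,2,1
16,4
16,3,1
15,5
15,4,1
15,3,2
14,6
14,5,1
…and 52 more, for 64 total.

64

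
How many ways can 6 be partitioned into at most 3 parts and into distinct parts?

The partitions of 6 that satisfy the conditions:
6
1 + 5
2 + 4
1 + 2 + 3
Counting gives 4.

4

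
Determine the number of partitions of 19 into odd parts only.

54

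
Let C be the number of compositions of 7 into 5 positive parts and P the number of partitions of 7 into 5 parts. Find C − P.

Ordered (compositions into 5 parts): C(6,4) = 15.
Partitions of 7 into exactly 5 parts: 2.
Difference: 15 − 2 = 13.

13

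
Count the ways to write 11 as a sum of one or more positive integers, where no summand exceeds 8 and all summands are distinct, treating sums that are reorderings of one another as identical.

They are:
8+3
8+2+1
7+4
7+3+1
6+5
6+4+1
6+3+2
5+4+2
5+3+2+1

9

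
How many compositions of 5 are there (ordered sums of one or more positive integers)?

16

There are 4 gaps and each independently is a cut or not, giving 2^4 = 16.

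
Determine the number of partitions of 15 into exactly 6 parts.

26

A partial list (first 12 by largest part):
10 + 1 + 1 + 1 + 1 + 1
9 + 2 + 1 + 1 + 1 + 1
8 + 3 + 1 + 1 + 1 + 1
8 + 2 + 2 + 1 + 1 + 1
7 + 4 + 1 + 1 + 1 + 1
7 + 3 + 2 + 1 + 1 + 1
7 + 2 + 2 + 2 + 1 + 1
6 + 5 + 1 + 1 + 1 + 1
6 + 4 + 2 + 1 + 1 + 1
6 + 3 + 3 + 1 + 1 + 1
6 + 3 + 2 + 2 + 1 + 1
6 + 2 + 2 + 2 + 2 + 1
…and 14 more, for 26 total.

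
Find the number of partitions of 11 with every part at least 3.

They are:
11
8+3
7+4
6+5
5+3+3
4+4+3

6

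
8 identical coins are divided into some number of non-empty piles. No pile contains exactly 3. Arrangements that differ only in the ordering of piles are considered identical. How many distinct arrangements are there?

They are:
8
1, 7
2, 6
1, 1, 6
1, 2, 5
1, 1, 1, 5
4, 4
2, 2, 4
1, 1, 2, 4
1, 1, 1, 1, 4
2, 2, 2, 2
1, 1, 2, 2, 2
1, 1, 1, 1, 2, 2
1, 1, 1, 1, 1, 1, 2
1, 1, 1, 1, 1, 1, 1, 1

15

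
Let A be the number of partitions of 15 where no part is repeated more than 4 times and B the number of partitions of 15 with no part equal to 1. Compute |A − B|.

Partitions of 15 where no part is repeated more than 4 times: 127.
Partitions of 15 with no part equal to 1: 41.
|127 − 41| = 86.

86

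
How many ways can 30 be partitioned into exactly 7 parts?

A full systematic count gives 618.

618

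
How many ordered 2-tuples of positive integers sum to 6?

Place 1 bars in the 5 internal gaps of a row of 6 dots: C(5,1) = 5.

5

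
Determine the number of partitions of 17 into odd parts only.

38

A partial list (first 12 by largest part):
17
15, 1, 1
13, 3, 1
13, 1, 1, 1, 1
11, 5, 1
11, 3, 3
11, 3, 1, 1, 1
11, 1, 1, 1, 1, 1, 1
9, 7, 1
9, 5, 3
9, 5, 1, 1, 1
9, 3, 3, 1, 1
…and 26 more, for 38 total.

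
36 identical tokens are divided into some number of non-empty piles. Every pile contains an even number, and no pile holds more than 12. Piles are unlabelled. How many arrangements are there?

Enumerating by decreasing first part gives 199 partitions in all.

199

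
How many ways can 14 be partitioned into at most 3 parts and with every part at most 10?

18

Listing the qualifying partitions of 14:
4 + 10
1 + 3 + 10
2 + 2 + 10
5 + 9
1 + 4 + 9
2 + 3 + 9
6 + 8
1 + 5 + 8
2 + 4 + 8
3 + 3 + 8
7 + 7
1 + 6 + 7
2 + 5 + 7
3 + 4 + 7
2 + 6 + 6
3 + 5 + 6
4 + 4 + 6
4 + 5 + 5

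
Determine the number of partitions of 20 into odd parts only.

64

There are too many to list fully; the first 12 (by largest part) are:
19 + 1
17 + 3
17 + 1 + 1 + 1
15 + 5
15 + 3 + 1 + 1
15 + 1 + 1 + 1 + 1 + 1
13 + 7
13 + 5 + 1 + 1
13 + 3 + 3 + 1
13 + 3 + 1 + 1 + 1 + 1
13 + 1 + 1 + 1 + 1 + 1 + 1 + 1
11 + 9
…and 52 more, for 64 total.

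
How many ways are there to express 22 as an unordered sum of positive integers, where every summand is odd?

There are 89 such partitions.

89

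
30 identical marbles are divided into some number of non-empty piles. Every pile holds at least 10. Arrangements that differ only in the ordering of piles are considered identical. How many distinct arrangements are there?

8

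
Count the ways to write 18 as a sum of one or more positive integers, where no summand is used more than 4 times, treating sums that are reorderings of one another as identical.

262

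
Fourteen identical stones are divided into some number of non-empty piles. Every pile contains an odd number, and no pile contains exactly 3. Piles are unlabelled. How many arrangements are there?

Enumerating:
13,1
11,1,1,1
9,5
9,1,1,1,1,1
7,7
7,5,1,1
7,1,1,1,1,1,1,1
5,5,1,1,1,1
5,1,1,1,1,1,1,1,1,1
1,1,1,1,1,1,1,1,1,1,1,1,1,1
Counting gives 10.

10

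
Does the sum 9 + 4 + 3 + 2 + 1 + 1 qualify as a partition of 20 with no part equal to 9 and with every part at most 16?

The parts sum to 20, and the condition 'no summand equals 9' is violated.

No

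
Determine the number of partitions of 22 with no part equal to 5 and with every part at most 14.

A full systematic count gives 664.

664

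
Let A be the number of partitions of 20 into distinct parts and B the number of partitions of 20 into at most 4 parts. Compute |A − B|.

44

Partitions of 20 into distinct parts: 64.
Partitions of 20 into at most 4 parts: 108.
|64 − 108| = 44.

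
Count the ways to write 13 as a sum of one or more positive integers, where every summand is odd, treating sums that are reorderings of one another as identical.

The partitions of 13 that satisfy the conditions:
13
11+1+1
9+3+1
9+1+1+1+1
7+5+1
7+3+3
7+3+1+1+1
7+1+1+1+1+1+1
5+5+3
5+5+1+1+1
5+3+3+1+1
5+3+1+1+1+1+1
5+1+1+1+1+1+1+1+1
3+3+3+3+1
3+3+3+1+1+1+1
3+3+1+1+1+1+1+1+1
3+1+1+1+1+1+1+1+1+1+1
1+1+1+1+1+1+1+1+1+1+1+1+1
That's 18 in total.

18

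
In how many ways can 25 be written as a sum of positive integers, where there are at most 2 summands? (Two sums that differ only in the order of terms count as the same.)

13

Listing the qualifying partitions of 25:
25
24, 1
23, 2
22, 3
21, 4
20, 5
19, 6
18, 7
17, 8
16, 9
15, 10
14, 11
13, 12
Counting gives 13.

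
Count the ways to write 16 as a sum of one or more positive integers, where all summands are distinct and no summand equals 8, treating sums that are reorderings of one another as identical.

27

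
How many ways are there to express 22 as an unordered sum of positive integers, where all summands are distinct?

There are 89 such partitions.

89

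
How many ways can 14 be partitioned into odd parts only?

22

They are:
13, 1
11, 3
11, 1, 1, 1
9, 5
9, 3, 1, 1
9, 1, 1, 1, 1, 1
7, 7
7, 5, 1, 1
7, 3, 3, 1
7, 3, 1, 1, 1, 1
7, 1, 1, 1, 1, 1, 1, 1
5, 5, 3, 1
5, 5, 1, 1, 1, 1
5, 3, 3, 3
5, 3, 3, 1, 1, 1
5, 3, 1, 1, 1, 1, 1, 1
5, 1, 1, 1, 1, 1, 1, 1, 1, 1
3, 3, 3, 3, 1, 1
3, 3, 3, 1, 1, 1, 1, 1
3, 3, 1, 1, 1, 1, 1, 1, 1, 1
3, 1, 1, 1, 1, 1, 1, 1, 1, 1, 1, 1
1, 1, 1, 1, 1, 1, 1, 1, 1, 1, 1, 1, 1, 1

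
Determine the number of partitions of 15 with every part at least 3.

They are:
15
12,3
11,4
10,5
9,6
9,3,3
8,7
8,4,3
7,5,3
7,4,4
6,6,3
6,5,4
6,3,3,3
5,5,5
5,4,3,3
4,4,4,3
3,3,3,3,3
That's 17 in total.

17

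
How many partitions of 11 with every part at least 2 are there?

Listing the qualifying partitions of 11:
11
2+9
3+8
4+7
2+2+7
5+6
2+3+6
2+4+5
3+3+5
2+2+2+5
3+4+4
2+2+3+4
2+3+3+3
2+2+2+2+3

14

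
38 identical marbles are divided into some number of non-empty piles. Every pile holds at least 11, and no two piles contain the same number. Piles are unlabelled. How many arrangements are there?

Enumerating:
38
27, 11
26, 12
25, 13
24, 14
23, 15
22, 16
21, 17
20, 18
15, 12, 11
14, 13, 11

11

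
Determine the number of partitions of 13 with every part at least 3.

They are:
13
10+3
9+4
8+5
7+6
7+3+3
6+4+3
5+5+3
5+4+4
4+3+3+3

10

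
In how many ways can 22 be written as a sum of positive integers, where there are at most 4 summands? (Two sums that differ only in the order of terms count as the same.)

Systematic enumeration (by largest part, then next-largest, …) yields 136.

136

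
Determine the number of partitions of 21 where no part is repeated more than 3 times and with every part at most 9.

253

A full systematic count gives 253.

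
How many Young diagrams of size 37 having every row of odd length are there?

Enumerating by decreasing first part gives 760 partitions in all.

760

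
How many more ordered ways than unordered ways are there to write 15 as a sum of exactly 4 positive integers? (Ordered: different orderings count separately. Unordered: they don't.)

337

Compositions: C(14,3) = 364.
Partitions of 15 into exactly 4 parts: 27.
Difference: 364 − 27 = 337.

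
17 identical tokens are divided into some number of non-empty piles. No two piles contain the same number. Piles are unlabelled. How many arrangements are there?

38

There are too many to list fully; the first 12 (by largest part) are:
17
1, 16
2, 15
3, 14
1, 2, 14
4, 13
1, 3, 13
5, 12
1, 4, 12
2, 3, 12
6, 11
1, 5, 11
…and 26 more, for 38 total.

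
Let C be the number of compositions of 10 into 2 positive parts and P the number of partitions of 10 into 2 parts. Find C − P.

Ordered (compositions into 2 parts): C(9,1) = 9.
Unordered (partitions into 2 parts): 5.
Difference: 9 − 5 = 4.

4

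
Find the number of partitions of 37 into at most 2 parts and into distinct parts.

Listing the qualifying partitions of 37:
37
36 + 1
35 + 2
34 + 3
33 + 4
32 + 5
31 + 6
30 + 7
29 + 8
28 + 9
27 + 10
26 + 11
25 + 12
24 + 13
23 + 14
22 + 15
21 + 16
20 + 17
19 + 18

19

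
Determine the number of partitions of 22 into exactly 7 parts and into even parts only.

5

The partitions of 22 that satisfy the conditions:
10, 2, 2, 2, 2, 2, 2
8, 4, 2, 2, 2, 2, 2
6, 6, 2, 2, 2, 2, 2
6, 4, 4, 2, 2, 2, 2
4, 4, 4, 4, 2, 2, 2
Counting gives 5.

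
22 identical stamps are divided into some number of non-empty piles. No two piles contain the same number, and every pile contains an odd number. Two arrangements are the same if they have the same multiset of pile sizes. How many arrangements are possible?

Enumerating:
21+1
19+3
17+5
15+7
13+9
13+5+3+1
11+7+3+1
9+7+5+1
Counting gives 8.

8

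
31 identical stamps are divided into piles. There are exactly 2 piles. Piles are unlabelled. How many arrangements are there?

Enumerating:
30+1
29+2
28+3
27+4
26+5
25+6
24+7
23+8
22+9
21+10
20+11
19+12
18+13
17+14
16+15
Counting gives 15.

15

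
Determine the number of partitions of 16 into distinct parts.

32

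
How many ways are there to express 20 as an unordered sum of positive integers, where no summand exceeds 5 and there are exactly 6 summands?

16

The partitions of 20 that satisfy the conditions:
5,5,5,3,1,1
5,5,5,2,2,1
5,5,4,4,1,1
5,5,4,3,2,1
5,5,4,2,2,2
5,5,3,3,3,1
5,5,3,3,2,2
5,4,4,4,2,1
5,4,4,3,3,1
5,4,4,3,2,2
5,4,3,3,3,2
5,3,3,3,3,3
4,4,4,4,3,1
4,4,4,4,2,2
4,4,4,3,3,2
4,4,3,3,3,3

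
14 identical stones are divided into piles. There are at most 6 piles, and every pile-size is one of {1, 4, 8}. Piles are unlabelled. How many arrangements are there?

2

They are:
8 + 4 + 1 + 1
4 + 4 + 4 + 1 + 1
Counting gives 2.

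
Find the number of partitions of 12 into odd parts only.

Listing the qualifying partitions of 12:
1+11
3+9
1+1+1+9
5+7
1+1+3+7
1+1+1+1+1+7
1+1+5+5
1+3+3+5
1+1+1+1+3+5
1+1+1+1+1+1+1+5
3+3+3+3
1+1+1+3+3+3
1+1+1+1+1+1+3+3
1+1+1+1+1+1+1+1+1+3
1+1+1+1+1+1+1+1+1+1+1+1

15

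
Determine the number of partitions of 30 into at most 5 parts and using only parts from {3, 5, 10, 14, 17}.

Listing the qualifying partitions of 30:
17+10+3
17+5+5+3
14+10+3+3
14+5+5+3+3
10+10+10
10+10+5+5
10+5+5+5+5
That's 7 in total.

7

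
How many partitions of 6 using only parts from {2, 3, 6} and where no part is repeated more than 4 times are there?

They are:
6
3, 3
2, 2, 2

3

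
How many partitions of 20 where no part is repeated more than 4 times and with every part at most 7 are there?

195

A full systematic count gives 195.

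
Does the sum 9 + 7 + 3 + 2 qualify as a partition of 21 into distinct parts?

Yes

The parts sum to 21, and the condition 'all summands are distinct' holds.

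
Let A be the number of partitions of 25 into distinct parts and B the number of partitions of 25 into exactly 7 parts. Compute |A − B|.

Partitions of 25 into distinct parts: 142.
Partitions of 25 into exactly 7 parts: 248.
|142 − 248| = 106.

106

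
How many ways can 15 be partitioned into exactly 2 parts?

Enumerating:
14,1
13,2
12,3
11,4
10,5
9,6
8,7

7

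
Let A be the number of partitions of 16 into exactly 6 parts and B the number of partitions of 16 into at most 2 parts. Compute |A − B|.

Partitions of 16 into exactly 6 parts: 35.
Partitions of 16 into at most 2 parts: 9.
|35 − 9| = 26.

26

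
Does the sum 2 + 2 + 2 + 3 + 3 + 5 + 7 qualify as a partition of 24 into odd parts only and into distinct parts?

The parts sum to 24, and the condition 'every summand is odd' is violated.

No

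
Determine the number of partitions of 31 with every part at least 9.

Enumerating:
31
22,9
21,10
20,11
19,12
18,13
17,14
16,15
13,9,9
12,10,9
11,11,9
11,10,10
That's 12 in total.

12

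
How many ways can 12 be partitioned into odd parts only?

15

The partitions of 12 that satisfy the conditions:
11+1
9+3
9+1+1+1
7+5
7+3+1+1
7+1+1+1+1+1
5+5+1+1
5+3+3+1
5+3+1+1+1+1
5+1+1+1+1+1+1+1
3+3+3+3
3+3+3+1+1+1
3+3+1+1+1+1+1+1
3+1+1+1+1+1+1+1+1+1
1+1+1+1+1+1+1+1+1+1+1+1
Counting gives 15.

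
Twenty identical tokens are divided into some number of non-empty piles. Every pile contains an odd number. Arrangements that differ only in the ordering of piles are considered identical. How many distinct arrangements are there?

64

A partial list (first 12 by largest part):
19,1
17,3
17,1,1,1
15,5
15,3,1,1
15,1,1,1,1,1
13,7
13,5,1,1
13,3,3,1
13,3,1,1,1,1
13,1,1,1,1,1,1,1
11,9
…and 52 more, for 64 total.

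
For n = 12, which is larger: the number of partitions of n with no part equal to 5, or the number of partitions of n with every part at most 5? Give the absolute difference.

15

Partitions of 12 with no part equal to 5: 62.
Partitions of 12 with every part at most 5: 47.
|62 − 47| = 15.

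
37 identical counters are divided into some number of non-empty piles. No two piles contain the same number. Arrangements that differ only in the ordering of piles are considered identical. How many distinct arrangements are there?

760

Direct enumeration gives 760 partitions.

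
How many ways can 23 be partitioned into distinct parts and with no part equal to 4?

68

There are too many to list fully; the first 12 (by largest part) are:
23
1+22
2+21
3+20
1+2+20
1+3+19
5+18
2+3+18
6+17
1+5+17
1+2+3+17
7+16
…and 56 more, for 68 total.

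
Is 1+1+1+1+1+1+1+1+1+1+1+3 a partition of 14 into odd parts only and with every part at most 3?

The parts sum to 14, and the condition 'every summand is odd' holds; the condition 'no summand exceeds 3' holds.

Yes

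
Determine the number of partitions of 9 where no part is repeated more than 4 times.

25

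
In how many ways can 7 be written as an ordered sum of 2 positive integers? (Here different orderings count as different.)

6

Equivalently, choose which 1 of the 6 gaps become plus signs: C(6,1) = 6.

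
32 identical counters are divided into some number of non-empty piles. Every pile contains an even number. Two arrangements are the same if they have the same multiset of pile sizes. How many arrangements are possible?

231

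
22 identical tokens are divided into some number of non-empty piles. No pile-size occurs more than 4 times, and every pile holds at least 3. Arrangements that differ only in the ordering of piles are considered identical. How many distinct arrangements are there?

71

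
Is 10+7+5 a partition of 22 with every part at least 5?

The parts sum to 22, and the condition 'every summand is at least 5' holds.

Yes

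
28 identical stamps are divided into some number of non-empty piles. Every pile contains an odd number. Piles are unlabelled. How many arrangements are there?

222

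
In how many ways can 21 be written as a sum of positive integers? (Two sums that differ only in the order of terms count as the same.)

A full systematic count gives 792.

792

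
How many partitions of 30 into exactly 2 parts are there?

Enumerating:
29 + 1
28 + 2
27 + 3
26 + 4
25 + 5
24 + 6
23 + 7
22 + 8
21 + 9
20 + 10
19 + 11
18 + 12
17 + 13
16 + 14
15 + 15
That's 15 in total.

15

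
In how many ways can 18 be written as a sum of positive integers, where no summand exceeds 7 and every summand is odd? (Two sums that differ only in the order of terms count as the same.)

There are too many to list fully; the first 12 (by largest part) are:
1 + 3 + 7 + 7
1 + 1 + 1 + 1 + 7 + 7
1 + 5 + 5 + 7
3 + 3 + 5 + 7
1 + 1 + 1 + 3 + 5 + 7
1 + 1 + 1 + 1 + 1 + 1 + 5 + 7
1 + 1 + 3 + 3 + 3 + 7
1 + 1 + 1 + 1 + 1 + 3 + 3 + 7
1 + 1 + 1 + 1 + 1 + 1 + 1 + 1 + 3 + 7
1 + 1 + 1 + 1 + 1 + 1 + 1 + 1 + 1 + 1 + 1 + 7
3 + 5 + 5 + 5
1 + 1 + 1 + 5 + 5 + 5
…and 15 more, for 27 total.

27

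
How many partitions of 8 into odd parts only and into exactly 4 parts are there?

They are:
5 + 1 + 1 + 1
3 + 3 + 1 + 1
Counting gives 2.

2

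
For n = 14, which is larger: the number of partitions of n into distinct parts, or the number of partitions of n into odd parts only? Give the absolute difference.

0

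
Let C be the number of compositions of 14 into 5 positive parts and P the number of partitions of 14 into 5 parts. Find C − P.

692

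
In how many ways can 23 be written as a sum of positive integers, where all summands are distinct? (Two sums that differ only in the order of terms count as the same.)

104

There are 104 such partitions.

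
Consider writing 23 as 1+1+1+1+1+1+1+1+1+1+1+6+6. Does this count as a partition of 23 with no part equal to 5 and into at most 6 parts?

The parts sum to 23, and the condition 'there are at most 6 summands' is violated.

No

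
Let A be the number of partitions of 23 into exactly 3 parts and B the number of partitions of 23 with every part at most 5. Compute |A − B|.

Partitions of 23 into exactly 3 parts: 44.
Partitions of 23 with every part at most 5: 291.
|44 − 291| = 247.

247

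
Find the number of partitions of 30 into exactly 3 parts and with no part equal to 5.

63

There are too many to list fully; the first 12 (by largest part) are:
1,1,28
1,2,27
1,3,26
2,2,26
1,4,25
2,3,25
2,4,24
3,3,24
1,6,23
3,4,23
1,7,22
2,6,22
…and 51 more, for 63 total.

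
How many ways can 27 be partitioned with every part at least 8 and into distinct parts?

Listing the qualifying partitions of 27:
27
19,8
18,9
17,10
16,11
15,12
14,13
10,9,8
That's 8 in total.

8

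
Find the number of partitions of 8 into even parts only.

5

They are:
8
6, 2
4, 4
4, 2, 2
2, 2, 2, 2
Counting gives 5.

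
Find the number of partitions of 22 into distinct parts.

Counting exhaustively, 89 partitions satisfy the conditions.

89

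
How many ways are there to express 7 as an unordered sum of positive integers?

15

The partitions of 7 that satisfy the conditions:
7
6 + 1
5 + 2
5 + 1 + 1
4 + 3
4 + 2 + 1
4 + 1 + 1 + 1
3 + 3 + 1
3 + 2 + 2
3 + 2 + 1 + 1
3 + 1 + 1 + 1 + 1
2 + 2 + 2 + 1
2 + 2 + 1 + 1 + 1
2 + 1 + 1 + 1 + 1 + 1
1 + 1 + 1 + 1 + 1 + 1 + 1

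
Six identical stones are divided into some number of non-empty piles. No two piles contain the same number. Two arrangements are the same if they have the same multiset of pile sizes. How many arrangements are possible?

They are:
6
5 + 1
4 + 2
3 + 2 + 1

4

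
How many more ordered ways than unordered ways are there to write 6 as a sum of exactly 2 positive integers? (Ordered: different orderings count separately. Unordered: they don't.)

Ordered (compositions into 2 parts): C(5,1) = 5.
Partitions of 6 into exactly 2 parts: 3.
Difference: 5 − 3 = 2.

2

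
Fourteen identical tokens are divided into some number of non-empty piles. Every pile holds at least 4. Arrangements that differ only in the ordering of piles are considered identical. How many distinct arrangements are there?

7

The partitions of 14 that satisfy the conditions:
14
4,10
5,9
6,8
7,7
4,4,6
4,5,5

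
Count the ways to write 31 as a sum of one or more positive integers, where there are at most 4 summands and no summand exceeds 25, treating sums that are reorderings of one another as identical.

There are 305 such partitions.

305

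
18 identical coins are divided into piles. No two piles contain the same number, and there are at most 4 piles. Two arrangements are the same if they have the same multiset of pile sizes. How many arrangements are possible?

43

A partial list (first 12 by largest part):
18
17, 1
16, 2
15, 3
15, 2, 1
14, 4
14, 3, 1
13, 5
13, 4, 1
13, 3, 2
12, 6
12, 5, 1
…and 31 more, for 43 total.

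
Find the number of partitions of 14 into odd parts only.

22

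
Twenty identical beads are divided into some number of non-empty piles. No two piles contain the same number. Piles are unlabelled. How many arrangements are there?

There are too many to list fully; the first 12 (by largest part) are:
20
1+19
2+18
3+17
1+2+17
4+16
1+3+16
5+15
1+4+15
2+3+15
6+14
1+5+14
…and 52 more, for 64 total.

64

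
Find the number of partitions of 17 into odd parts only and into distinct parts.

5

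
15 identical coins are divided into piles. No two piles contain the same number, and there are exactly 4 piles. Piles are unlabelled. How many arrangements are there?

Enumerating:
9, 3, 2, 1
8, 4, 2, 1
7, 5, 2, 1
7, 4, 3, 1
6, 5, 3, 1
6, 4, 3, 2
That's 6 in total.

6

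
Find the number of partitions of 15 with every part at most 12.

172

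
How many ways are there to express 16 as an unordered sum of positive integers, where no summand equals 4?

Systematic enumeration (by largest part, then next-largest, …) yields 154.

154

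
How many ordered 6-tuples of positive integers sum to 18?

6188

Equivalently, choose which 5 of the 17 gaps become plus signs: C(17,5) = 6188.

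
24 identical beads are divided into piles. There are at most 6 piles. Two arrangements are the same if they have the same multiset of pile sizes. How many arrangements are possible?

532

Counting exhaustively, 532 partitions satisfy the conditions.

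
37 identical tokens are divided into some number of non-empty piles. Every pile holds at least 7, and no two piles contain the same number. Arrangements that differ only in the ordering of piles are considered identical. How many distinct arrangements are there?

37

A partial list (first 12 by largest part):
37
30, 7
29, 8
28, 9
27, 10
26, 11
25, 12
24, 13
23, 14
22, 15
22, 8, 7
21, 16
…and 25 more, for 37 total.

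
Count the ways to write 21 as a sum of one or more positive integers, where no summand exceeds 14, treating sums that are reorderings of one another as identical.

762

Enumerating by decreasing first part gives 762 partitions in all.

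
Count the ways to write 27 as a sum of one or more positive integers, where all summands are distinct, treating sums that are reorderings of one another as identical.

192

Enumerating by decreasing first part gives 192 partitions in all.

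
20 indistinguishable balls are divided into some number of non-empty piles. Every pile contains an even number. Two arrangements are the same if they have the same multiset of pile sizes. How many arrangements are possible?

42

A partial list (first 12 by largest part):
20
18 + 2
16 + 4
16 + 2 + 2
14 + 6
14 + 4 + 2
14 + 2 + 2 + 2
12 + 8
12 + 6 + 2
12 + 4 + 4
12 + 4 + 2 + 2
12 + 2 + 2 + 2 + 2
…and 30 more, for 42 total.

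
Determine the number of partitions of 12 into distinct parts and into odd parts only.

Listing the qualifying partitions of 12:
11+1
9+3
7+5

3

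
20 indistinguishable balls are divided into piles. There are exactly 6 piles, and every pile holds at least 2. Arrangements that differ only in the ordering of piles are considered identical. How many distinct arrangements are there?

They are:
2+2+2+2+2+10
2+2+2+2+3+9
2+2+2+2+4+8
2+2+2+3+3+8
2+2+2+2+5+7
2+2+2+3+4+7
2+2+3+3+3+7
2+2+2+2+6+6
2+2+2+3+5+6
2+2+2+4+4+6
2+2+3+3+4+6
2+3+3+3+3+6
2+2+2+4+5+5
2+2+3+3+5+5
2+2+3+4+4+5
2+3+3+3+4+5
3+3+3+3+3+5
2+2+4+4+4+4
2+3+3+4+4+4
3+3+3+3+4+4

20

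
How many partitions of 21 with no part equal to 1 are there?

165

A full systematic count gives 165.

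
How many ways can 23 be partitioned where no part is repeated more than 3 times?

592

Systematic enumeration (by largest part, then next-largest, …) yields 592.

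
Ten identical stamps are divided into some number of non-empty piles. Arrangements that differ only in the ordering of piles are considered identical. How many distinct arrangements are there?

42

A partial list (first 12 by largest part):
10
1, 9
2, 8
1, 1, 8
3, 7
1, 2, 7
1, 1, 1, 7
4, 6
1, 3, 6
2, 2, 6
1, 1, 2, 6
1, 1, 1, 1, 6
…and 30 more, for 42 total.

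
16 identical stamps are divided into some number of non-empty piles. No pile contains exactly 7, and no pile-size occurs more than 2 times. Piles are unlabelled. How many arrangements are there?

Counting exhaustively, 73 partitions satisfy the conditions.

73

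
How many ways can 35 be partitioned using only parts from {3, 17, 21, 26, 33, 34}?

2

Enumerating:
26 + 3 + 3 + 3
17 + 3 + 3 + 3 + 3 + 3 + 3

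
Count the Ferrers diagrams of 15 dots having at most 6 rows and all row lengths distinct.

27

A partial list (first 12 by largest part):
15
14+1
13+2
12+3
12+2+1
11+4
11+3+1
10+5
10+4+1
10+3+2
9+6
9+5+1
…and 15 more, for 27 total.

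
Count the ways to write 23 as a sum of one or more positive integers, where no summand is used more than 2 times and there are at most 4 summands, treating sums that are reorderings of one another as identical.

Enumerating by decreasing first part gives 143 partitions in all.

143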